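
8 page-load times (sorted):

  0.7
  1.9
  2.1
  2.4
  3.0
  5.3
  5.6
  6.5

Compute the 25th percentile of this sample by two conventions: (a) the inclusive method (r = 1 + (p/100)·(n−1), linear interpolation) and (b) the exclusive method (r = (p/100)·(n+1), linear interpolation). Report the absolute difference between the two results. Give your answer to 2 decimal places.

n = 8.
(a) r = 2.75; between ranks 2 (1.9) and 3 (2.1): 2.05.
(b) r = 2.25; between ranks 2 (1.9) and 3 (2.1): 1.95.
|2.05 − 1.95| = 0.1.

0.10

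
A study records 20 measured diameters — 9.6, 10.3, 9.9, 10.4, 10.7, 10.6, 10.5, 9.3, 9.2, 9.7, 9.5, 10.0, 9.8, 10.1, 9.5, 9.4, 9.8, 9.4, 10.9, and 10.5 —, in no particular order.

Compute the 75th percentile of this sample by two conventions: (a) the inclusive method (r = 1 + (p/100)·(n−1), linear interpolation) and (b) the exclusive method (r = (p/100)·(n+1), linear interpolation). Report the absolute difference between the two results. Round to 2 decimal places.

0.05

Sorted: 9.2, 9.3, 9.4, 9.4, 9.5, 9.5, 9.6, 9.7, 9.8, 9.8, 9.9, 10.0, 10.1, 10.3, 10.4, 10.5, 10.5, 10.6, 10.7, 10.9.
n = 20.
(a) r = 15.25; between ranks 15 (10.4) and 16 (10.5): 10.425.
(b) r = 15.75; between ranks 15 (10.4) and 16 (10.5): 10.475.
|10.425 − 10.475| = 0.05.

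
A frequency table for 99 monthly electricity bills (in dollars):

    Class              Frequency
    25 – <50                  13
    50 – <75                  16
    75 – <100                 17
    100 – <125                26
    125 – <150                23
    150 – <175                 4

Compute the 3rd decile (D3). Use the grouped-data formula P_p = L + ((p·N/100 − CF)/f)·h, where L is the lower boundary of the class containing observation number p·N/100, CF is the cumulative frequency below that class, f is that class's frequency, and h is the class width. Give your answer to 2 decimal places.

N = 99; target position k = 30/100 · 99 = 29.7.
Cumulative frequencies: 13, 29, 46, 72, 95, 99.
Observation 29.7 falls in the class 75 – <100.
L = 75, CF = 29, f = 17, h = 25.
P30 = 75 + ((29.7 − 29)/17)·25 = 75 + 1.02941 = 76.0294.

76.03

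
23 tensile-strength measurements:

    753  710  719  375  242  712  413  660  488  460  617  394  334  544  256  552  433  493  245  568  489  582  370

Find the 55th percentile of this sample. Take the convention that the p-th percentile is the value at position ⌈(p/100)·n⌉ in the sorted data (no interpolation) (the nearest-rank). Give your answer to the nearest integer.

Sorted: 242, 245, 256, 334, 370, 375, 394, 413, 433, 460, 488, 489, 493, 544, 552, 568, 582, 617, 660, 710, 712, 719, 753.
n = 23.
Position = ⌈55/100 · 23⌉ = ⌈12.65⌉ = 13.
The value at rank 13 is 493.

493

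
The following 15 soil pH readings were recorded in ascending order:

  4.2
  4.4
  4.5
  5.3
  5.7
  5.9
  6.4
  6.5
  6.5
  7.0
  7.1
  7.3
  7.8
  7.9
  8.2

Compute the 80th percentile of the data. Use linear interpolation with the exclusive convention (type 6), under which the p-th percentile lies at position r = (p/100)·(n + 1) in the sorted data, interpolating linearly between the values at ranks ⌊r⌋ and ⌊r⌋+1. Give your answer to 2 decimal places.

n = 15.
r = (80/100)·(15 + 1) = 12.8.
Rank 12 is 7.3 and rank 13 is 7.8.
Interpolate: 7.3 + 0.8·(7.8 − 7.3) = 7.3 + 0.8·0.5 = 7.7.

7.70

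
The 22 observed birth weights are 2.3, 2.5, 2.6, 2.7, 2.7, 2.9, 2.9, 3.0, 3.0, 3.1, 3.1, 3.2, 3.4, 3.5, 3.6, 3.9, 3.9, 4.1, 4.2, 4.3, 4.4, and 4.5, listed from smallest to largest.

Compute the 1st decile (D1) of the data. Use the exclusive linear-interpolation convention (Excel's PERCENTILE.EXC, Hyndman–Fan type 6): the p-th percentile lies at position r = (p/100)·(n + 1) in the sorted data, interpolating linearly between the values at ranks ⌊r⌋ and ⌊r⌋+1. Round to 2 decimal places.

2.53

n = 22.
r = (10/100)·(22 + 1) = 2.3.
Rank 2 is 2.5 and rank 3 is 2.6.
Interpolate: 2.5 + 0.3·(2.6 − 2.5) = 2.5 + 0.3·0.1 = 2.53.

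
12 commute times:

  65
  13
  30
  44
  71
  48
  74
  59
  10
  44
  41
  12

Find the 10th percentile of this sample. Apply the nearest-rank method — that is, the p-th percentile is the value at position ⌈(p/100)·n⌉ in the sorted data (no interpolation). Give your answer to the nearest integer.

Sorted: 10, 12, 13, 30, 41, 44, 44, 48, 59, 65, 71, 74.
n = 12.
Position = ⌈10/100 · 12⌉ = ⌈1.2⌉ = 2.
The value at rank 2 is 12.

12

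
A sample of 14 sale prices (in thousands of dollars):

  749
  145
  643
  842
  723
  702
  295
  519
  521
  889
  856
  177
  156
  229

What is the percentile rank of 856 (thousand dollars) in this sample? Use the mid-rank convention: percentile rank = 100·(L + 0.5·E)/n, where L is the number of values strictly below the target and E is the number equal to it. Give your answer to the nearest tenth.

Sorted: 145, 156, 177, 229, 295, 519, 521, 643, 702, 723, 749, 842, 856, 889.
Count below 856: L = 12; count equal: E = 1; n = 14.
Percentile rank = 100·(12 + 0.5·1)/14 = 100·12.5/14 = 89.29.

89.3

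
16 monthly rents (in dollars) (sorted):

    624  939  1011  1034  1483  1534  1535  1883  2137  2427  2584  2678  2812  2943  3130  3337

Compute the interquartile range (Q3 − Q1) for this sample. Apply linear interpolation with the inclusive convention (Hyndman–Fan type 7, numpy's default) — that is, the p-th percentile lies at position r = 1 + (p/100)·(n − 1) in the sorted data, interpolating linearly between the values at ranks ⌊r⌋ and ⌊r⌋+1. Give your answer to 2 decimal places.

n = 16.
P25: r = 4.75; ranks 4–5 are 1034, 1483; interpolating gives 1370.75.
P75: r = 12.25; ranks 12–13 are 2678, 2812; interpolating gives 2711.5.
Difference: 2711.5 − 1370.75 = 1340.75.

1340.75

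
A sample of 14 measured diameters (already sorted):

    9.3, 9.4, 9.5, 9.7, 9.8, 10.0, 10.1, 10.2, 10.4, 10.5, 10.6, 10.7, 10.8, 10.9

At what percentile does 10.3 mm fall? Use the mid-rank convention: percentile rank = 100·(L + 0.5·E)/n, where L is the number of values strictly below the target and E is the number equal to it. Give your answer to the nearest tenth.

57.1

Count below 10.3: L = 8; count equal: E = 0; n = 14.
Percentile rank = 100·(8 + 0.5·0)/14 = 100·8/14 = 57.14.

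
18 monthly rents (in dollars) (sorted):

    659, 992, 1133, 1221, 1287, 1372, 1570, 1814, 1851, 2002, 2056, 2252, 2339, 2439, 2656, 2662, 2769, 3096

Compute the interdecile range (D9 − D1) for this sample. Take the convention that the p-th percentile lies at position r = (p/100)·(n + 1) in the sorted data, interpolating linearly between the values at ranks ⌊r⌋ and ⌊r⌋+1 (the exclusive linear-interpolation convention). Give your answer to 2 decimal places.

n = 18.
P10: r = 1.9; ranks 1–2 are 659, 992; interpolating gives 958.7.
P90: r = 17.1; ranks 17–18 are 2769, 3096; interpolating gives 2801.7.
Difference: 2801.7 − 958.7 = 1843.

1843.00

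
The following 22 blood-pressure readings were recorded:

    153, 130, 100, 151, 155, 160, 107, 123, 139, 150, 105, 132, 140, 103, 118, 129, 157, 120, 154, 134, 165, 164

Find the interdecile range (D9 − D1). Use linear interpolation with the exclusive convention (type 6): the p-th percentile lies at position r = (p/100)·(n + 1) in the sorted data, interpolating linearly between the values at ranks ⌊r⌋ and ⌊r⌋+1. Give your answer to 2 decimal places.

59.20

Sorted: 100, 103, 105, 107, 118, 120, 123, 129, 130, 132, 134, 139, 140, 150, 151, 153, 154, 155, 157, 160, 164, 165.
n = 22.
P10: r = 2.3; ranks 2–3 are 103, 105; interpolating gives 103.6.
P90: r = 20.7; ranks 20–21 are 160, 164; interpolating gives 162.8.
Difference: 162.8 − 103.6 = 59.2.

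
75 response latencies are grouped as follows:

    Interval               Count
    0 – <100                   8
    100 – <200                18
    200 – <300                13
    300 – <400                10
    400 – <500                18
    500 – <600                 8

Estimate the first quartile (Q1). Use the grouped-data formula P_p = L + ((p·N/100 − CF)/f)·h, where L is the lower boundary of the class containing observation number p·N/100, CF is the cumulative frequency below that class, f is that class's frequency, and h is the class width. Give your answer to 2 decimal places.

159.72

N = 75; target position k = 25/100 · 75 = 18.75.
Cumulative frequencies: 8, 26, 39, 49, 67, 75.
Observation 18.75 falls in the class 100 – <200.
L = 100, CF = 8, f = 18, h = 100.
P25 = 100 + ((18.75 − 8)/18)·100 = 100 + 59.7222 = 159.722.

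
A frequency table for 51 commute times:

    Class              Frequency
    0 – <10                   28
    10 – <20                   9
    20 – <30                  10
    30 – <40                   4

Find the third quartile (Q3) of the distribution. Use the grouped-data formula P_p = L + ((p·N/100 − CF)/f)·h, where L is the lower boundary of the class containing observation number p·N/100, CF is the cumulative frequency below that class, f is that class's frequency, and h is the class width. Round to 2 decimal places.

N = 51; target position k = 75/100 · 51 = 38.25.
Cumulative frequencies: 28, 37, 47, 51.
Observation 38.25 falls in the class 20 – <30.
L = 20, CF = 37, f = 10, h = 10.
P75 = 20 + ((38.25 − 37)/10)·10 = 20 + 1.25 = 21.25.

21.25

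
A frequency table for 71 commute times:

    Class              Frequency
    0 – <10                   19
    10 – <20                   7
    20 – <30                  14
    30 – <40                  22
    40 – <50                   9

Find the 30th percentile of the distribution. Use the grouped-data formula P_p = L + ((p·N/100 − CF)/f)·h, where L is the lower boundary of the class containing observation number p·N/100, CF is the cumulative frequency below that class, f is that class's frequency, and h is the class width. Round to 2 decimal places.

13.29

N = 71; target position k = 30/100 · 71 = 21.3.
Cumulative frequencies: 19, 26, 40, 62, 71.
Observation 21.3 falls in the class 10 – <20.
L = 10, CF = 19, f = 7, h = 10.
P30 = 10 + ((21.3 − 19)/7)·10 = 10 + 3.28571 = 13.2857.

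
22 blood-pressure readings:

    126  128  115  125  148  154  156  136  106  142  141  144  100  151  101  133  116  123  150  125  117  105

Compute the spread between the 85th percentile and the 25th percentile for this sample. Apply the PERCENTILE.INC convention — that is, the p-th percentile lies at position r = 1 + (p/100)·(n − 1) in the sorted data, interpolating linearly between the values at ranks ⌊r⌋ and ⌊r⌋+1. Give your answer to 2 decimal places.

33.45

Sorted: 100, 101, 105, 106, 115, 116, 117, 123, 125, 125, 126, 128, 133, 136, 141, 142, 144, 148, 150, 151, 154, 156.
n = 22.
P25: r = 6.25; ranks 6–7 are 116, 117; interpolating gives 116.25.
P85: r = 18.85; ranks 18–19 are 148, 150; interpolating gives 149.7.
Difference: 149.7 − 116.25 = 33.45.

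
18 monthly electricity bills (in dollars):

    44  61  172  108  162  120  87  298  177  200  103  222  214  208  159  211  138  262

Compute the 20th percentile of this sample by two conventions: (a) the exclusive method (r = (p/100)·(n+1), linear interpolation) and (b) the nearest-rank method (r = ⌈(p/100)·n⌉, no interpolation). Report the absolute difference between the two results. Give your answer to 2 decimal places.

Sorted: 44, 61, 87, 103, 108, 120, 138, 159, 162, 172, 177, 200, 208, 211, 214, 222, 262, 298.
n = 18.
(a) r = 3.8; between ranks 3 (87) and 4 (103): 99.8.
(b) the nearest-rank method: rank 4 → 103.
|99.8 − 103| = 3.2.

3.20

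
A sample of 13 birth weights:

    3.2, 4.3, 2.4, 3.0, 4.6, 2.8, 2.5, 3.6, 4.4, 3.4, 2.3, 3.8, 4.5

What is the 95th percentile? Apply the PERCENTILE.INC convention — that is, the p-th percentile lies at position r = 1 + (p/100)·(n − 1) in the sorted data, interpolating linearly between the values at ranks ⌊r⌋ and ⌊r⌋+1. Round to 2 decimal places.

4.54

Sorted: 2.3, 2.4, 2.5, 2.8, 3.0, 3.2, 3.4, 3.6, 3.8, 4.3, 4.4, 4.5, 4.6.
n = 13.
r = 1 + (95/100)·(13 − 1) = 1 + 11.4 = 12.4.
Rank 12 is 4.5 and rank 13 is 4.6.
Interpolate: 4.5 + 0.4·(4.6 − 4.5) = 4.5 + 0.4·0.1 = 4.54.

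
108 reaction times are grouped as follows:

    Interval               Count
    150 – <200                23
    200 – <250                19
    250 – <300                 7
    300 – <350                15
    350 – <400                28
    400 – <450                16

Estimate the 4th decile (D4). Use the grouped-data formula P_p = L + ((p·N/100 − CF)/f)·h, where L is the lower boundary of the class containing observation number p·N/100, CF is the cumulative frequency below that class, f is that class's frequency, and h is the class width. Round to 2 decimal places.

258.57

N = 108; target position k = 40/100 · 108 = 43.2.
Cumulative frequencies: 23, 42, 49, 64, 92, 108.
Observation 43.2 falls in the class 250 – <300.
L = 250, CF = 42, f = 7, h = 50.
P40 = 250 + ((43.2 − 42)/7)·50 = 250 + 8.57143 = 258.571.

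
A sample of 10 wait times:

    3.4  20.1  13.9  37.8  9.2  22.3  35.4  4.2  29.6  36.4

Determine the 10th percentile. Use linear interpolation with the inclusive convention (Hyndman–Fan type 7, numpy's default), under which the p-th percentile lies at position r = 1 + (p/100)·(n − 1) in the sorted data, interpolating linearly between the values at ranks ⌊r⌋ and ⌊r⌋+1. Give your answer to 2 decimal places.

4.12

Sorted: 3.4, 4.2, 9.2, 13.9, 20.1, 22.3, 29.6, 35.4, 36.4, 37.8.
n = 10.
r = 1 + (10/100)·(10 − 1) = 1 + 0.9 = 1.9.
Rank 1 is 3.4 and rank 2 is 4.2.
Interpolate: 3.4 + 0.9·(4.2 − 3.4) = 3.4 + 0.9·0.8 = 4.12.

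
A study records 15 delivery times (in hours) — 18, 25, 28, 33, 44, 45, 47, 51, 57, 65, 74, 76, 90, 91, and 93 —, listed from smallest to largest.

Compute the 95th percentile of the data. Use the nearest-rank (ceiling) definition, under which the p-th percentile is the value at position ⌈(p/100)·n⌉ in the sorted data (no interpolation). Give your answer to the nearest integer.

93

n = 15.
Position = ⌈95/100 · 15⌉ = ⌈14.25⌉ = 15.
The value at rank 15 is 93.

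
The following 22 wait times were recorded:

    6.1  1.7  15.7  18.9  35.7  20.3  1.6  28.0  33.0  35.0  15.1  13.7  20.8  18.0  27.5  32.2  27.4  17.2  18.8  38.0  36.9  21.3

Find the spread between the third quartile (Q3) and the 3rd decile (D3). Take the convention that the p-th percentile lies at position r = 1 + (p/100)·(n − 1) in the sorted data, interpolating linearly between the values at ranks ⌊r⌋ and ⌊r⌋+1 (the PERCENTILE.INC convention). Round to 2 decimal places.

13.71

Sorted: 1.6, 1.7, 6.1, 13.7, 15.1, 15.7, 17.2, 18.0, 18.8, 18.9, 20.3, 20.8, 21.3, 27.4, 27.5, 28.0, 32.2, 33.0, 35.0, 35.7, 36.9, 38.0.
n = 22.
P30: r = 7.3; ranks 7–8 are 17.2, 18.0; interpolating gives 17.44.
P75: r = 16.75; ranks 16–17 are 28.0, 32.2; interpolating gives 31.15.
Difference: 31.15 − 17.44 = 13.71.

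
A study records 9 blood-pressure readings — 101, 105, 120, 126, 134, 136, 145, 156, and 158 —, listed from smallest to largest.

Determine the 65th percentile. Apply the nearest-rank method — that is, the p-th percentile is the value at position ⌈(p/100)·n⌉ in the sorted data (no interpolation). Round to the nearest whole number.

n = 9.
Position = ⌈65/100 · 9⌉ = ⌈5.85⌉ = 6.
The value at rank 6 is 136.

136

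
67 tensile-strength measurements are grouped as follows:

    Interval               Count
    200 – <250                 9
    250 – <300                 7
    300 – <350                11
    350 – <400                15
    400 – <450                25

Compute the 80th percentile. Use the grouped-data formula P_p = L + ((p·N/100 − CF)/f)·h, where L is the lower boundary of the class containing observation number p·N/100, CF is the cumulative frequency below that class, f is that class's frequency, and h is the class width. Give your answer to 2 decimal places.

N = 67; target position k = 80/100 · 67 = 53.6.
Cumulative frequencies: 9, 16, 27, 42, 67.
Observation 53.6 falls in the class 400 – <450.
L = 400, CF = 42, f = 25, h = 50.
P80 = 400 + ((53.6 − 42)/25)·50 = 400 + 23.2 = 423.2.

423.20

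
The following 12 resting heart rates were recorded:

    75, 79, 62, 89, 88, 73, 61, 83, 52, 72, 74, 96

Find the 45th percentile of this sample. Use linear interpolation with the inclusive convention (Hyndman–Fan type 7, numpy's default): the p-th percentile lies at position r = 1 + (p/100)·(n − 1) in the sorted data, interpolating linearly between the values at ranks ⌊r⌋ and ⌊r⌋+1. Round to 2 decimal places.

Sorted: 52, 61, 62, 72, 73, 74, 75, 79, 83, 88, 89, 96.
n = 12.
r = 1 + (45/100)·(12 − 1) = 1 + 4.95 = 5.95.
Rank 5 is 73 and rank 6 is 74.
Interpolate: 73 + 0.95·(74 − 73) = 73 + 0.95·1 = 73.95.

73.95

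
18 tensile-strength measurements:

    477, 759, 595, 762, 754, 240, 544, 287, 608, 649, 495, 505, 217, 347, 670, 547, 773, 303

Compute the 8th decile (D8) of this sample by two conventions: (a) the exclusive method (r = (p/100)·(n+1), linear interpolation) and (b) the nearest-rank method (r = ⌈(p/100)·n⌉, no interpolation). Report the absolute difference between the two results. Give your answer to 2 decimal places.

1.00

Sorted: 217, 240, 287, 303, 347, 477, 495, 505, 544, 547, 595, 608, 649, 670, 754, 759, 762, 773.
n = 18.
(a) r = 15.2; between ranks 15 (754) and 16 (759): 755.
(b) the nearest-rank method: rank 15 → 754.
|755 − 754| = 1.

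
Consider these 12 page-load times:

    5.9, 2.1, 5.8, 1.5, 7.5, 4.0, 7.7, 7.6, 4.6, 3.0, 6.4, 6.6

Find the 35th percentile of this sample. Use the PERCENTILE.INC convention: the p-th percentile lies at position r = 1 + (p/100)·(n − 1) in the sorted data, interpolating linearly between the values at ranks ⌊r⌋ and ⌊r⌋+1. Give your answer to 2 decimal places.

4.51

Sorted: 1.5, 2.1, 3.0, 4.0, 4.6, 5.8, 5.9, 6.4, 6.6, 7.5, 7.6, 7.7.
n = 12.
r = 1 + (35/100)·(12 − 1) = 1 + 3.85 = 4.85.
Rank 4 is 4.0 and rank 5 is 4.6.
Interpolate: 4.0 + 0.85·(4.6 − 4.0) = 4.0 + 0.85·0.6 = 4.51.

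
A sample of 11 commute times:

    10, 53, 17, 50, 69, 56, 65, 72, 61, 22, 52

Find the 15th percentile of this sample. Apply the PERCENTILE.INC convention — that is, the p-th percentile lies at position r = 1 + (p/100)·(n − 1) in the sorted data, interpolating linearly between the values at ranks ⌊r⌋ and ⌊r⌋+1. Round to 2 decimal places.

19.50

Sorted: 10, 17, 22, 50, 52, 53, 56, 61, 65, 69, 72.
n = 11.
r = 1 + (15/100)·(11 − 1) = 1 + 1.5 = 2.5.
Rank 2 is 17 and rank 3 is 22.
Interpolate: 17 + 0.5·(22 − 17) = 17 + 0.5·5 = 19.5.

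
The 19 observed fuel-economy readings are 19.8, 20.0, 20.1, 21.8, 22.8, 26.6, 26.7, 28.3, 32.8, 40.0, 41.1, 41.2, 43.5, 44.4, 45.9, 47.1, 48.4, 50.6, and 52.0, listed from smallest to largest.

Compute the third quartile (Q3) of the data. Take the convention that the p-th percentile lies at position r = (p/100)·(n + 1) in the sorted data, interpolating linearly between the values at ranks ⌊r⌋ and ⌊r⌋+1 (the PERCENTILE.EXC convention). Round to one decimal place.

n = 19.
r = (75/100)·(19 + 1) = 15.
r is an integer, so P75 is the value at rank 15: 45.9.

45.9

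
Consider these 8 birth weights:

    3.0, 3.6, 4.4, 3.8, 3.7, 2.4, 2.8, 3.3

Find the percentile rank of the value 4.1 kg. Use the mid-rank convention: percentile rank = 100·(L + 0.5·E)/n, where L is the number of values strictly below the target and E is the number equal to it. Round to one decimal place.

Sorted: 2.4, 2.8, 3.0, 3.3, 3.6, 3.7, 3.8, 4.4.
Count below 4.1: L = 7; count equal: E = 0; n = 8.
Percentile rank = 100·(7 + 0.5·0)/8 = 100·7/8 = 87.5.

87.5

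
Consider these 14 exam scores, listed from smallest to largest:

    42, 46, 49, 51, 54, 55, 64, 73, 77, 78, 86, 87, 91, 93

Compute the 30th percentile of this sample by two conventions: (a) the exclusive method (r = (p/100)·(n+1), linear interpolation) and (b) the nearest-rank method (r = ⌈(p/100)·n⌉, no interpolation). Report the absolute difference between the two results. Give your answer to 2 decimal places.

n = 14.
(a) r = 4.5; between ranks 4 (51) and 5 (54): 52.5.
(b) the nearest-rank method: rank 5 → 54.
|52.5 − 54| = 1.5.

1.50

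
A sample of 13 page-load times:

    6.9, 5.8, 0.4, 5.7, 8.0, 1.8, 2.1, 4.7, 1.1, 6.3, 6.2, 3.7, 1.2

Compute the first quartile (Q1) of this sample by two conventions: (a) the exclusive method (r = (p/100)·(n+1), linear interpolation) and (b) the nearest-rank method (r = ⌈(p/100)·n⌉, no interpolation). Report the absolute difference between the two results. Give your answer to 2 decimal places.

0.30

Sorted: 0.4, 1.1, 1.2, 1.8, 2.1, 3.7, 4.7, 5.7, 5.8, 6.2, 6.3, 6.9, 8.0.
n = 13.
(a) r = 3.5; between ranks 3 (1.2) and 4 (1.8): 1.5.
(b) the nearest-rank method: rank 4 → 1.8.
|1.5 − 1.8| = 0.3.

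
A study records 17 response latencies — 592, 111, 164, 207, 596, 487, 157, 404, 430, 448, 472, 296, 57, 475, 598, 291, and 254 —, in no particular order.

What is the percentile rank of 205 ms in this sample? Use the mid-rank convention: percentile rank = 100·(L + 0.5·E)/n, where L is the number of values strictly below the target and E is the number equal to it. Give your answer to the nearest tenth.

23.5

Sorted: 57, 111, 157, 164, 207, 254, 291, 296, 404, 430, 448, 472, 475, 487, 592, 596, 598.
Count below 205: L = 4; count equal: E = 0; n = 17.
Percentile rank = 100·(4 + 0.5·0)/17 = 100·4/17 = 23.53.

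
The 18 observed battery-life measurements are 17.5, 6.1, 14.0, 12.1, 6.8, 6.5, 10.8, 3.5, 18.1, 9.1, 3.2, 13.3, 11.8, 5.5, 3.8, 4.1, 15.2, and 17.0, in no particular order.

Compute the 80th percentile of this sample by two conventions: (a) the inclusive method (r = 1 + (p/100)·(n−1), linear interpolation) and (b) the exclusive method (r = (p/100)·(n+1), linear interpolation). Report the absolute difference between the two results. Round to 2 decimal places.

Sorted: 3.2, 3.5, 3.8, 4.1, 5.5, 6.1, 6.5, 6.8, 9.1, 10.8, 11.8, 12.1, 13.3, 14.0, 15.2, 17.0, 17.5, 18.1.
n = 18.
(a) r = 14.6; between ranks 14 (14.0) and 15 (15.2): 14.72.
(b) r = 15.2; between ranks 15 (15.2) and 16 (17.0): 15.56.
|14.72 − 15.56| = 0.84.

0.84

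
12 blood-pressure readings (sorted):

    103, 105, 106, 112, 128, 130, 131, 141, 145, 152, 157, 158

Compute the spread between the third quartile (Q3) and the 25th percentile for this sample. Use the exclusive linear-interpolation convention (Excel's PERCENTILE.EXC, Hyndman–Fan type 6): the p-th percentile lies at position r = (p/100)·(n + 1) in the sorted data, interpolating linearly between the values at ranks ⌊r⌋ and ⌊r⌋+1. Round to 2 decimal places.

42.75

n = 12.
P25: r = 3.25; ranks 3–4 are 106, 112; interpolating gives 107.5.
P75: r = 9.75; ranks 9–10 are 145, 152; interpolating gives 150.25.
Difference: 150.25 − 107.5 = 42.75.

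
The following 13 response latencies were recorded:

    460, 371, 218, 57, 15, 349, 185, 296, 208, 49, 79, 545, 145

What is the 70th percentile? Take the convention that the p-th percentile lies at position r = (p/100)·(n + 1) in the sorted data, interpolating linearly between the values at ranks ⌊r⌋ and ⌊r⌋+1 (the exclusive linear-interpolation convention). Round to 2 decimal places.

Sorted: 15, 49, 57, 79, 145, 185, 208, 218, 296, 349, 371, 460, 545.
n = 13.
r = (70/100)·(13 + 1) = 9.8.
Rank 9 is 296 and rank 10 is 349.
Interpolate: 296 + 0.8·(349 − 296) = 296 + 0.8·53 = 338.4.

338.40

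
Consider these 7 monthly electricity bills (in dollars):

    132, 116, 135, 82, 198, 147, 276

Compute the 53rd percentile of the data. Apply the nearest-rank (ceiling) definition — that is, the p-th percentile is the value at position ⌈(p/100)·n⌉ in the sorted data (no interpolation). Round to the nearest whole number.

135

Sorted: 82, 116, 132, 135, 147, 198, 276.
n = 7.
Position = ⌈53/100 · 7⌉ = ⌈3.71⌉ = 4.
The value at rank 4 is 135.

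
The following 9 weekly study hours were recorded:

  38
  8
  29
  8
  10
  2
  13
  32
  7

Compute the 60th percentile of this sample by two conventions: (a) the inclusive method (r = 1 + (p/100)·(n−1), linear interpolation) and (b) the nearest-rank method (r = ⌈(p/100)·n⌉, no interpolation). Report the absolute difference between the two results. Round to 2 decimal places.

Sorted: 2, 7, 8, 8, 10, 13, 29, 32, 38.
n = 9.
(a) r = 5.8; between ranks 5 (10) and 6 (13): 12.4.
(b) the nearest-rank method: rank 6 → 13.
|12.4 − 13| = 0.6.

0.60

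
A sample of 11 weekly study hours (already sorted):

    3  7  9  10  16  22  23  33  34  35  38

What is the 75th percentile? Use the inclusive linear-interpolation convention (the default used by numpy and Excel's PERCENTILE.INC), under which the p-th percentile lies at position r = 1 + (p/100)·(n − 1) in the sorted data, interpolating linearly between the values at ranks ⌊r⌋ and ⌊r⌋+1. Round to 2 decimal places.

n = 11.
r = 1 + (75/100)·(11 − 1) = 1 + 7.5 = 8.5.
Rank 8 is 33 and rank 9 is 34.
Interpolate: 33 + 0.5·(34 − 33) = 33 + 0.5·1 = 33.5.

33.50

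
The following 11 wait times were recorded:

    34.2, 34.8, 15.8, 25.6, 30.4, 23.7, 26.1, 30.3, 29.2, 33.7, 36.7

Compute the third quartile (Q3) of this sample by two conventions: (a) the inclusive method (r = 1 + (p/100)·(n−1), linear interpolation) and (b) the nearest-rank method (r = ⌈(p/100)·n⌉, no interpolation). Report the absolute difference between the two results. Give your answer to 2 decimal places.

Sorted: 15.8, 23.7, 25.6, 26.1, 29.2, 30.3, 30.4, 33.7, 34.2, 34.8, 36.7.
n = 11.
(a) r = 8.5; between ranks 8 (33.7) and 9 (34.2): 33.95.
(b) the nearest-rank method: rank 9 → 34.2.
|33.95 − 34.2| = 0.25.

0.25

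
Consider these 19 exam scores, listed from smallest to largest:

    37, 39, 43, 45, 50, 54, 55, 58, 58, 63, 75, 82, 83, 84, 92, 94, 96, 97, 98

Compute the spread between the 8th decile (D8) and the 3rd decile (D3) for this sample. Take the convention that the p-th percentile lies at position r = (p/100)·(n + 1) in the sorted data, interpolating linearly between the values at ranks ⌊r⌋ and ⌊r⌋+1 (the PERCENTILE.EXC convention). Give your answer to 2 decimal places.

40.00

n = 19.
P30: r = 6 (integer) → 54.
P80: r = 16 (integer) → 94.
Difference: 94 − 54 = 40.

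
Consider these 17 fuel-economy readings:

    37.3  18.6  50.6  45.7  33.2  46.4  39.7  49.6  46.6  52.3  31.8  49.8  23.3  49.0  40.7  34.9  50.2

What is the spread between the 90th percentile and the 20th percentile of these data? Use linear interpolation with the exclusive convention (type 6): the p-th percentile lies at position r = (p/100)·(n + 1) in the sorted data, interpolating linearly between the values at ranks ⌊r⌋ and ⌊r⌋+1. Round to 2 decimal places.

18.30

Sorted: 18.6, 23.3, 31.8, 33.2, 34.9, 37.3, 39.7, 40.7, 45.7, 46.4, 46.6, 49.0, 49.6, 49.8, 50.2, 50.6, 52.3.
n = 17.
P20: r = 3.6; ranks 3–4 are 31.8, 33.2; interpolating gives 32.64.
P90: r = 16.2; ranks 16–17 are 50.6, 52.3; interpolating gives 50.94.
Difference: 50.94 − 32.64 = 18.3.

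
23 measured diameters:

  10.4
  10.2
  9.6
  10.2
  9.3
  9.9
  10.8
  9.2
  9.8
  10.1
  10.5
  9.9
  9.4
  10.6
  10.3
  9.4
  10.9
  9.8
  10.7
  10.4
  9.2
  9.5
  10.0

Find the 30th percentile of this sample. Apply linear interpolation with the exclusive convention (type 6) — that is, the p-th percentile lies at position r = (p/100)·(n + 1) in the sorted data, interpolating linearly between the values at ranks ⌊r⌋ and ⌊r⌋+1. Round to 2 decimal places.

Sorted: 9.2, 9.2, 9.3, 9.4, 9.4, 9.5, 9.6, 9.8, 9.8, 9.9, 9.9, 10.0, 10.1, 10.2, 10.2, 10.3, 10.4, 10.4, 10.5, 10.6, 10.7, 10.8, 10.9.
n = 23.
r = (30/100)·(23 + 1) = 7.2.
Rank 7 is 9.6 and rank 8 is 9.8.
Interpolate: 9.6 + 0.2·(9.8 − 9.6) = 9.6 + 0.2·0.2 = 9.64.

9.64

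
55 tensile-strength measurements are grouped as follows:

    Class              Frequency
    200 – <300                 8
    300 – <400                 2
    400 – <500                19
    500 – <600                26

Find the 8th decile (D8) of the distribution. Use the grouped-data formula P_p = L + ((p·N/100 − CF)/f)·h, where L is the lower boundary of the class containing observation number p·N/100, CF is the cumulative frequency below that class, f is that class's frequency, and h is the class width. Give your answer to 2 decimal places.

557.69

N = 55; target position k = 80/100 · 55 = 44.
Cumulative frequencies: 8, 10, 29, 55.
Observation 44 falls in the class 500 – <600.
L = 500, CF = 29, f = 26, h = 100.
P80 = 500 + ((44 − 29)/26)·100 = 500 + 57.6923 = 557.692.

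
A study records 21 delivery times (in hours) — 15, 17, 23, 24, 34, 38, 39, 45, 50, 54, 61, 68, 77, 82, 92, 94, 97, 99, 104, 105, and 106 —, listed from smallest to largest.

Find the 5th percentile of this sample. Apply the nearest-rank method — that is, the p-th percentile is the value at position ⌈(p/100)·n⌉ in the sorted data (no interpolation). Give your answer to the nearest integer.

n = 21.
Position = ⌈5/100 · 21⌉ = ⌈1.05⌉ = 2.
The value at rank 2 is 17.

17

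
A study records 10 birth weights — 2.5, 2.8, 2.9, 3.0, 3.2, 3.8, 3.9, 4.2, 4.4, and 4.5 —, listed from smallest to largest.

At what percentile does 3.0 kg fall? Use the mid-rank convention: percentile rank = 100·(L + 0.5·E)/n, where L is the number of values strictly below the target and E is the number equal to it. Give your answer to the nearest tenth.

Count below 3.0: L = 3; count equal: E = 1; n = 10.
Percentile rank = 100·(3 + 0.5·1)/10 = 100·3.5/10 = 35.

35.0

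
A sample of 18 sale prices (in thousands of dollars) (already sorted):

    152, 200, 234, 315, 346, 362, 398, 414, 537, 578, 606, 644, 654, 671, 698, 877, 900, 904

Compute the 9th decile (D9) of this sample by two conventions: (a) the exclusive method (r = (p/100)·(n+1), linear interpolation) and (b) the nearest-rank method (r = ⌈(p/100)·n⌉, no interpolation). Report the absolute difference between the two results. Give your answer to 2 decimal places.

0.40

n = 18.
(a) r = 17.1; between ranks 17 (900) and 18 (904): 900.4.
(b) the nearest-rank method: rank 17 → 900.
|900.4 − 900| = 0.4.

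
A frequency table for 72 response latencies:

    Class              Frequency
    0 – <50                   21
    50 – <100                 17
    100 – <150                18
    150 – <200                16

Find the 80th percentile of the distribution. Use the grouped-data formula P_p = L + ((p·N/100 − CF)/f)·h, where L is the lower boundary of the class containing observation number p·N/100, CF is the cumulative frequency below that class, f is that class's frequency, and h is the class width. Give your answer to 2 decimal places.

155.00

N = 72; target position k = 80/100 · 72 = 57.6.
Cumulative frequencies: 21, 38, 56, 72.
Observation 57.6 falls in the class 150 – <200.
L = 150, CF = 56, f = 16, h = 50.
P80 = 150 + ((57.6 − 56)/16)·50 = 150 + 5 = 155.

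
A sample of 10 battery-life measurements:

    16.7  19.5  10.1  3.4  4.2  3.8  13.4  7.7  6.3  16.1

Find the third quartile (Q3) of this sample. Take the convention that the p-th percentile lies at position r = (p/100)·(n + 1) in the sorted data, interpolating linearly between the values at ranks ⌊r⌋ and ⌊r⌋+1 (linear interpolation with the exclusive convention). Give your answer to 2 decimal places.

16.25

Sorted: 3.4, 3.8, 4.2, 6.3, 7.7, 10.1, 13.4, 16.1, 16.7, 19.5.
n = 10.
r = (75/100)·(10 + 1) = 8.25.
Rank 8 is 16.1 and rank 9 is 16.7.
Interpolate: 16.1 + 0.25·(16.7 − 16.1) = 16.1 + 0.25·0.6 = 16.25.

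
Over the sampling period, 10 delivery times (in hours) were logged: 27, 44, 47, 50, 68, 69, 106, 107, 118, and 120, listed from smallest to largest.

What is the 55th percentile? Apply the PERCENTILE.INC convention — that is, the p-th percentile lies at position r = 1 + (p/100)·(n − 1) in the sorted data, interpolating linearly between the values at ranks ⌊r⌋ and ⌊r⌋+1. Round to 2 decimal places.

n = 10.
r = 1 + (55/100)·(10 − 1) = 1 + 4.95 = 5.95.
Rank 5 is 68 and rank 6 is 69.
Interpolate: 68 + 0.95·(69 − 68) = 68 + 0.95·1 = 68.95.

68.95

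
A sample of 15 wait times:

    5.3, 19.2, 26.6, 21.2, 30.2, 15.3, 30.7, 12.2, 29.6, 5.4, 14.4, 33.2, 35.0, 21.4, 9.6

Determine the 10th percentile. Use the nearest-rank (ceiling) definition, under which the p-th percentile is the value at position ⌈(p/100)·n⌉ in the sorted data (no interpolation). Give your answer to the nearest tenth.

5.4

Sorted: 5.3, 5.4, 9.6, 12.2, 14.4, 15.3, 19.2, 21.2, 21.4, 26.6, 29.6, 30.2, 30.7, 33.2, 35.0.
n = 15.
Position = ⌈10/100 · 15⌉ = ⌈1.5⌉ = 2.
The value at rank 2 is 5.4.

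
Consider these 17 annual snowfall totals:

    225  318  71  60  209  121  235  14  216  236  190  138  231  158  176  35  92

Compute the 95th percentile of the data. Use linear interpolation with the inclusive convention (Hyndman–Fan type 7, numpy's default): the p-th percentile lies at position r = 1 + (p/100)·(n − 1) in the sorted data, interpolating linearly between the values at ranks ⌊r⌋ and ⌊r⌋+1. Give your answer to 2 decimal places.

252.40

Sorted: 14, 35, 60, 71, 92, 121, 138, 158, 176, 190, 209, 216, 225, 231, 235, 236, 318.
n = 17.
r = 1 + (95/100)·(17 − 1) = 1 + 15.2 = 16.2.
Rank 16 is 236 and rank 17 is 318.
Interpolate: 236 + 0.2·(318 − 236) = 236 + 0.2·82 = 252.4.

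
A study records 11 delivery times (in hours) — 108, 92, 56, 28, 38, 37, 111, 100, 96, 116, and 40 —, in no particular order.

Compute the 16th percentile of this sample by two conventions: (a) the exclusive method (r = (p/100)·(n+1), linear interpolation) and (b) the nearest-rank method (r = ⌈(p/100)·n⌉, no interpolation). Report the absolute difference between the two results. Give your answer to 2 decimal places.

Sorted: 28, 37, 38, 40, 56, 92, 96, 100, 108, 111, 116.
n = 11.
(a) r = 1.92; between ranks 1 (28) and 2 (37): 36.28.
(b) the nearest-rank method: rank 2 → 37.
|36.28 − 37| = 0.72.

0.72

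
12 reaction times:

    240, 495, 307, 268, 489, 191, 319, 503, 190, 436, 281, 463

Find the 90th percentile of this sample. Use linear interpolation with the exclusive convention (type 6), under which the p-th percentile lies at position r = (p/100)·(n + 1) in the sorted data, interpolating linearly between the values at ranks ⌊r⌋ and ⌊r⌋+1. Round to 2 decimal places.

Sorted: 190, 191, 240, 268, 281, 307, 319, 436, 463, 489, 495, 503.
n = 12.
r = (90/100)·(12 + 1) = 11.7.
Rank 11 is 495 and rank 12 is 503.
Interpolate: 495 + 0.7·(503 − 495) = 495 + 0.7·8 = 500.6.

500.60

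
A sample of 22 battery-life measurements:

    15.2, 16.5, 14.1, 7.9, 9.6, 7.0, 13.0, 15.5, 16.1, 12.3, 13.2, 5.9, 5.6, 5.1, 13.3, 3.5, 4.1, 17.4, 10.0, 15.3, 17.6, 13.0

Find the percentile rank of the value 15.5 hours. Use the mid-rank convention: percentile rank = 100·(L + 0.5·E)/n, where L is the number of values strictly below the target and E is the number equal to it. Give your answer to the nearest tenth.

79.5

Sorted: 3.5, 4.1, 5.1, 5.6, 5.9, 7.0, 7.9, 9.6, 10.0, 12.3, 13.0, 13.0, 13.2, 13.3, 14.1, 15.2, 15.3, 15.5, 16.1, 16.5, 17.4, 17.6.
Count below 15.5: L = 17; count equal: E = 1; n = 22.
Percentile rank = 100·(17 + 0.5·1)/22 = 100·17.5/22 = 79.55.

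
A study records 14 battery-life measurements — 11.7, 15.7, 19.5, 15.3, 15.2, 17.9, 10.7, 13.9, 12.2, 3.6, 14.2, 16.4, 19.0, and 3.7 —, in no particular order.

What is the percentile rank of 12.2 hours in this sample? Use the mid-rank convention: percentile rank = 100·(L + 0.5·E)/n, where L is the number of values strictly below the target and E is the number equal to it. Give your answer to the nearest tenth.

32.1

Sorted: 3.6, 3.7, 10.7, 11.7, 12.2, 13.9, 14.2, 15.2, 15.3, 15.7, 16.4, 17.9, 19.0, 19.5.
Count below 12.2: L = 4; count equal: E = 1; n = 14.
Percentile rank = 100·(4 + 0.5·1)/14 = 100·4.5/14 = 32.14.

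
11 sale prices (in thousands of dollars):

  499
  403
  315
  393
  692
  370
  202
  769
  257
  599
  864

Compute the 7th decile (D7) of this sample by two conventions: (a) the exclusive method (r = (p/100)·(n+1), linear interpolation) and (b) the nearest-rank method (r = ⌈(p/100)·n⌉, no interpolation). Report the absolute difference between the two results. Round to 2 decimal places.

Sorted: 202, 257, 315, 370, 393, 403, 499, 599, 692, 769, 864.
n = 11.
(a) r = 8.4; between ranks 8 (599) and 9 (692): 636.2.
(b) the nearest-rank method: rank 8 → 599.
|636.2 − 599| = 37.2.

37.20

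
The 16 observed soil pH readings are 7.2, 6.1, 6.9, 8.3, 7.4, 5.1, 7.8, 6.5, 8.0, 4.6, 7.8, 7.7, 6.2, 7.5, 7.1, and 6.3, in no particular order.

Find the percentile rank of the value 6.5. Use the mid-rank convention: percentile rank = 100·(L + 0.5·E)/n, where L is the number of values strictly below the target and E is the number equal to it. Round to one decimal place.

Sorted: 4.6, 5.1, 6.1, 6.2, 6.3, 6.5, 6.9, 7.1, 7.2, 7.4, 7.5, 7.7, 7.8, 7.8, 8.0, 8.3.
Count below 6.5: L = 5; count equal: E = 1; n = 16.
Percentile rank = 100·(5 + 0.5·1)/16 = 100·5.5/16 = 34.38.

34.4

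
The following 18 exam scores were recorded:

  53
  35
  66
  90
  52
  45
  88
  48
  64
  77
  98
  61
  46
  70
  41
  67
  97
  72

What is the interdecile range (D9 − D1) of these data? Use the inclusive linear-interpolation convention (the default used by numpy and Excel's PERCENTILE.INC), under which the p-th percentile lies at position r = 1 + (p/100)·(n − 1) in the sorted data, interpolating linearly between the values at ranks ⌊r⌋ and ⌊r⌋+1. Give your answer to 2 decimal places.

48.30

Sorted: 35, 41, 45, 46, 48, 52, 53, 61, 64, 66, 67, 70, 72, 77, 88, 90, 97, 98.
n = 18.
P10: r = 2.7; ranks 2–3 are 41, 45; interpolating gives 43.8.
P90: r = 16.3; ranks 16–17 are 90, 97; interpolating gives 92.1.
Difference: 92.1 − 43.8 = 48.3.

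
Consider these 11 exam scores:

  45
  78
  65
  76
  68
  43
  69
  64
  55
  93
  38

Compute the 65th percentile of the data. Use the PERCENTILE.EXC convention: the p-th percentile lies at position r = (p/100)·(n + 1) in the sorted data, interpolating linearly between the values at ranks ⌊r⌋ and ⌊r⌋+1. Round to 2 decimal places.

68.80

Sorted: 38, 43, 45, 55, 64, 65, 68, 69, 76, 78, 93.
n = 11.
r = (65/100)·(11 + 1) = 7.8.
Rank 7 is 68 and rank 8 is 69.
Interpolate: 68 + 0.8·(69 − 68) = 68 + 0.8·1 = 68.8.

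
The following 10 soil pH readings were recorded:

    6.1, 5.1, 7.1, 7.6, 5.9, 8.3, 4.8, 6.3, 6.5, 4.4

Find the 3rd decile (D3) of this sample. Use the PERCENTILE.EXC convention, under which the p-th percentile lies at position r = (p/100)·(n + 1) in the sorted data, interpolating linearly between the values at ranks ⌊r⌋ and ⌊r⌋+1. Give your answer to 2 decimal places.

Sorted: 4.4, 4.8, 5.1, 5.9, 6.1, 6.3, 6.5, 7.1, 7.6, 8.3.
n = 10.
r = (30/100)·(10 + 1) = 3.3.
Rank 3 is 5.1 and rank 4 is 5.9.
Interpolate: 5.1 + 0.3·(5.9 − 5.1) = 5.1 + 0.3·0.8 = 5.34.

5.34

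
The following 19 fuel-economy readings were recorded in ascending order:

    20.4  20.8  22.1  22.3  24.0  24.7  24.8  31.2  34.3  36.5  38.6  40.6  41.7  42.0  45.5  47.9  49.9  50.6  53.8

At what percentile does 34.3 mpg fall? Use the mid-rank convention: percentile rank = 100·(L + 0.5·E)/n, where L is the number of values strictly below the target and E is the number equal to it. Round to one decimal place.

44.7

Count below 34.3: L = 8; count equal: E = 1; n = 19.
Percentile rank = 100·(8 + 0.5·1)/19 = 100·8.5/19 = 44.74.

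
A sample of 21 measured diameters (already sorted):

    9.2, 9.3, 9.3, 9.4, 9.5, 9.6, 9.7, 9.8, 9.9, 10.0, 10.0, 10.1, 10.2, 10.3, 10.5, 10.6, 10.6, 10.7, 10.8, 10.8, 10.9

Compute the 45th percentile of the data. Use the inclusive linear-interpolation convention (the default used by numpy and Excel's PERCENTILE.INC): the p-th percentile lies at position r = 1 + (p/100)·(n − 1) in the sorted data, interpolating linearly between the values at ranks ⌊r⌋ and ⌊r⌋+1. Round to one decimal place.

n = 21.
r = 1 + (45/100)·(21 − 1) = 1 + 9 = 10.
r is an integer, so P45 is the value at rank 10: 10.0.

10.0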